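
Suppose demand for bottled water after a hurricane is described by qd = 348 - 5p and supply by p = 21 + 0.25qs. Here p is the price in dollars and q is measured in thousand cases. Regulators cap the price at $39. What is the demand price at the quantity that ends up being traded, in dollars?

55.2

Rearranging supply gives qs = 4p - 84. In a free market, 348 - 5p = 4p - 84 gives the equilibrium p* = 48, q* = 108.
Because the ceiling (39) lies below the market-clearing price, it is binding.
At p = 39: qd = 348 - 5·39 = 153 and qs = 4·39 - 84 = 72.
Only 72 units reach the market. On the demand curve, the marginal buyer's willingness to pay at q = 72 is (348 - 72)/5 = 55.2.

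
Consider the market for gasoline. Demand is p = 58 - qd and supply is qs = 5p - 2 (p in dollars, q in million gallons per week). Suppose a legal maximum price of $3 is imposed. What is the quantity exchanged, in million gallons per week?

Rearranging demand gives qd = 58 - p. Setting quantity demanded equal to quantity supplied, 58 - p = 5p - 2, gives p* = 10 and q* = 48.
The ceiling of 3 is below the equilibrium price 10, so it binds.
At p = 3: qd = 58 - 3 = 55 and qs = 5·3 - 2 = 13.
The quantity actually transacted is the short side, supply: 13.

13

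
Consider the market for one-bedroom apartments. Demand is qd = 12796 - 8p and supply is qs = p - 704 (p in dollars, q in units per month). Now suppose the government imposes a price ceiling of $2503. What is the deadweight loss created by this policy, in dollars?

0

Without the control the market clears where 12796 - 8p = p - 704, i.e. p* = 1500 and q* = 796.
The ceiling of 2503 is above the equilibrium price 1500, so it is not binding; the market clears at p* = 1500, q* = 796.
Since the control does not bind, no trades are prevented and deadweight loss is zero.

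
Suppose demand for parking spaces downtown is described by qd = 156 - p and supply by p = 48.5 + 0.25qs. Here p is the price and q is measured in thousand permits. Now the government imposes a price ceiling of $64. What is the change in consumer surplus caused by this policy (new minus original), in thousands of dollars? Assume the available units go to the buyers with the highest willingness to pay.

84

Rearranging supply gives qs = 4p - 194. Without the control the market clears where 156 - p = 4p - 194, i.e. p* = 70 and q* = 86.
The ceiling of 64 is below the equilibrium price 70, so it binds.
At p = 64: qd = 156 - 64 = 92 and qs = 4·64 - 194 = 62.
Consumer surplus without the control is ½ · (156 - 70) · 86 = 3698.
With the ceiling, 62 units are sold at 64 (assume they go to the highest-value buyers). The demand price at q = 62 is 94, so CS = ½ · [(156 - 64) + (94 - 64)] · 62 = 3782.
Change in consumer surplus = 3782 - 3698 = 84.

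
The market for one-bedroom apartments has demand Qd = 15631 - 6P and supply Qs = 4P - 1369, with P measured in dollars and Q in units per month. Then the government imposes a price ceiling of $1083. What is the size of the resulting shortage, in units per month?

In a free market, 15631 - 6P = 4P - 1369 gives the equilibrium P* = 1700, Q* = 5431.
Because the ceiling (1083) lies below the market-clearing price, it is binding.
At P = 1083: Qd = 15631 - 6·1083 = 9133 and Qs = 4·1083 - 1369 = 2963.
Shortage = Qd - Qs = 9133 - 2963 = 6170.

6170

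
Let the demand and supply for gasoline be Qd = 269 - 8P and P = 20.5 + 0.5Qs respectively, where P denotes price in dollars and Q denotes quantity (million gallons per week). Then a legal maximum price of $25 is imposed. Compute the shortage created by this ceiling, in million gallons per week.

60

Rearranging supply gives Qs = 2P - 41. Setting quantity demanded equal to quantity supplied, 269 - 8P = 2P - 41, gives P* = 31 and Q* = 21.
Since 25 < 31, the ceiling is binding.
At P = 25: Qd = 269 - 8·25 = 69 and Qs = 2·25 - 41 = 9.
Shortage = Qd - Qs = 69 - 9 = 60.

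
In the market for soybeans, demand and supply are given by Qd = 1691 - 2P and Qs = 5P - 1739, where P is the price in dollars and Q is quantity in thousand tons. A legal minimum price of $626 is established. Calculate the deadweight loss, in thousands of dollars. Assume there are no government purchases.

25894.4

In a free market, 1691 - 2P = 5P - 1739 gives the equilibrium P* = 490, Q* = 711.
Because the floor (626) lies above the market-clearing price, it is binding.
At P = 626: Qd = 1691 - 2·626 = 439 and Qs = 5·626 - 1739 = 1391.
Quantity traded falls to 439. At Q = 439 the demand price is (1691 - 439)/2 = 626 and the supply price is (1739 + 439)/5 = 435.6.
Deadweight loss = ½ · (626 - 435.6) · (711 - 439) = ½ · 190.4 · 272 = 25894.4.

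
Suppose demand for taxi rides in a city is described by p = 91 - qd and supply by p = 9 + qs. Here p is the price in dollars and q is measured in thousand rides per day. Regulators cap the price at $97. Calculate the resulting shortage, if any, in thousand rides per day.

Rearranging demand gives qd = 91 - p; rearranging supply gives qs = p - 9. Equilibrium: 91 - p = p - 9, so 100 = 2p and p* = 50, q* = 41.
The ceiling of 97 is above the equilibrium price 50, so it is not binding; the market clears at p* = 50, q* = 41.
Since the control does not bind, there is no shortage.

0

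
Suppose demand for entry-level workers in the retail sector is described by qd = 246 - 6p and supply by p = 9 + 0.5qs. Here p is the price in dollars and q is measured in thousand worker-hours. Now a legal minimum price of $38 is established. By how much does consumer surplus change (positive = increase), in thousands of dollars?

Rearranging supply gives qs = 2p - 18. Without the control the market clears where 246 - 6p = 2p - 18, i.e. p* = 33 and q* = 48.
Since 38 > 33, the floor is binding.
At p = 38: qd = 246 - 6·38 = 18 and qs = 2·38 - 18 = 58.
Consumer surplus without the control is ½ · (41 - 33) · 48 = 192.
With the floor, consumers buy 18 units at 38, so CS = ½ · (41 - 38) · 18 = 27.
Change in consumer surplus = 27 - 192 = -165.

-165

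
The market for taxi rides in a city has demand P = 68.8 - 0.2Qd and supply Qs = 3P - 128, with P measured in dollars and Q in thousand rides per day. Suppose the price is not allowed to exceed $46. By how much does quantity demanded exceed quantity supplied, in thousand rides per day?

Rearranging demand gives Qd = 344 - 5P. Equilibrium: 344 - 5P = 3P - 128, so 472 = 8P and P* = 59, Q* = 49.
The ceiling of 46 is below the equilibrium price 59, so it binds.
At P = 46: Qd = 344 - 5·46 = 114 and Qs = 3·46 - 128 = 10.
Shortage = Qd - Qs = 114 - 10 = 104.

104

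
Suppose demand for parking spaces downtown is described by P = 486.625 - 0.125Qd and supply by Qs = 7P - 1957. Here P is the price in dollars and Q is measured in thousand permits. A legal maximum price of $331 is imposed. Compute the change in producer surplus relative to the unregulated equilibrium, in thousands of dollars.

-33423.5

Rearranging demand gives Qd = 3893 - 8P. Without the control the market clears where 3893 - 8P = 7P - 1957, i.e. P* = 390 and Q* = 773.
The ceiling of 331 is below the equilibrium price 390, so it binds.
At P = 331: Qd = 3893 - 8·331 = 1245 and Qs = 7·331 - 1957 = 360.
Producer surplus without the control is ½ · (390 - 1957/7) · 773 = 597529/14.
With the ceiling, producers sell 360 units at 331, so PS = ½ · (331 - 1957/7) · 360 = 64800/7.
Change in producer surplus = 64800/7 - 597529/14 = -33423.5.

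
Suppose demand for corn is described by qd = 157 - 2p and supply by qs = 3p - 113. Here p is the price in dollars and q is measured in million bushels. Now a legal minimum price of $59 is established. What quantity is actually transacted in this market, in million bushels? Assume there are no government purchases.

Equilibrium: 157 - 2p = 3p - 113, so 270 = 5p and p* = 54, q* = 49.
Since 59 > 54, the floor is binding.
At p = 59: qd = 157 - 2·59 = 39 and qs = 3·59 - 113 = 64.
The quantity actually transacted is the short side, demand: 39.

39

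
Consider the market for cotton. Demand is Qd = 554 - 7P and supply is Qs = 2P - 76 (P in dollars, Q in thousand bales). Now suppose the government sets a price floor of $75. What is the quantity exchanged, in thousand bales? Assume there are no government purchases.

29

Setting quantity demanded equal to quantity supplied, 554 - 7P = 2P - 76, gives P* = 70 and Q* = 64.
Because the floor (75) lies above the market-clearing price, it is binding.
At P = 75: Qd = 554 - 7·75 = 29 and Qs = 2·75 - 76 = 74.
The quantity actually transacted is the short side, demand: 29.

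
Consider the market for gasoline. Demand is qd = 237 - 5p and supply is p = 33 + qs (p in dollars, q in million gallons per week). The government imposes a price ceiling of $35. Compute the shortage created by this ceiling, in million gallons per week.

Rearranging supply gives qs = p - 33. Without the control the market clears where 237 - 5p = p - 33, i.e. p* = 45 and q* = 12.
The ceiling of 35 is below the equilibrium price 45, so it binds.
At p = 35: qd = 237 - 5·35 = 62 and qs = 35 - 33 = 2.
Shortage = qd - qs = 62 - 2 = 60.

60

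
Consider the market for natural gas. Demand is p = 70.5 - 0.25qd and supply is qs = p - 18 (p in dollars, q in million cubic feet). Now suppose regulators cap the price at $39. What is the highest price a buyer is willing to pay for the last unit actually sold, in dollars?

Rearranging demand gives qd = 282 - 4p. Setting quantity demanded equal to quantity supplied, 282 - 4p = p - 18, gives p* = 60 and q* = 42.
The ceiling of 39 is below the equilibrium price 60, so it binds.
At p = 39: qd = 282 - 4·39 = 126 and qs = 39 - 18 = 21.
Only 21 units reach the market. On the demand curve, the marginal buyer's willingness to pay at q = 21 is (282 - 21)/4 = 65.25.

65.25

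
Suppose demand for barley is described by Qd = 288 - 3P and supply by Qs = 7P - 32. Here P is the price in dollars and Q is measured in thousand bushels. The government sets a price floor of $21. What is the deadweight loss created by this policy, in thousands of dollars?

In a free market, 288 - 3P = 7P - 32 gives the equilibrium P* = 32, Q* = 192.
Since 21 is below P* = 32, the floor does not bind and the free-market outcome prevails.
Since the control does not bind, no trades are prevented and deadweight loss is zero.

0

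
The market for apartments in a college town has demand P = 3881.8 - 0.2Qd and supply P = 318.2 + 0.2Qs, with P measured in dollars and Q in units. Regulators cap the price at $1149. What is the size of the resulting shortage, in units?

9510

Rearranging demand gives Qd = 19409 - 5P; rearranging supply gives Qs = 5P - 1591. Equilibrium: 19409 - 5P = 5P - 1591, so 21000 = 10P and P* = 2100, Q* = 8909.
The ceiling of 1149 is below the equilibrium price 2100, so it binds.
At P = 1149: Qd = 19409 - 5·1149 = 13664 and Qs = 5·1149 - 1591 = 4154.
Shortage = Qd - Qs = 13664 - 4154 = 9510.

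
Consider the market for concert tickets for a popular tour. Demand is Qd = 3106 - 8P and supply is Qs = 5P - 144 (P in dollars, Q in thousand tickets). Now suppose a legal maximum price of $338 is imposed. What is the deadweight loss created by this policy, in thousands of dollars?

0

Equilibrium: 3106 - 8P = 5P - 144, so 3250 = 13P and P* = 250, Q* = 1106.
The ceiling of 338 is above the equilibrium price 250, so it is not binding; the market clears at P* = 250, Q* = 1106.
Since the control does not bind, no trades are prevented and deadweight loss is zero.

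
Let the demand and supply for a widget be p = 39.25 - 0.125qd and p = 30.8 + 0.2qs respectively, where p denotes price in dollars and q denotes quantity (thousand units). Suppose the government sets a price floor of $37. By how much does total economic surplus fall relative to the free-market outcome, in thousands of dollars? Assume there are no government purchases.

10.4

Rearranging demand gives qd = 314 - 8p; rearranging supply gives qs = 5p - 154. Equilibrium: 314 - 8p = 5p - 154, so 468 = 13p and p* = 36, q* = 26.
Since 37 > 36, the floor is binding.
At p = 37: qd = 314 - 8·37 = 18 and qs = 5·37 - 154 = 31.
Quantity traded falls to 18. At q = 18 the demand price is (314 - 18)/8 = 37 and the supply price is (154 + 18)/5 = 34.4.
Deadweight loss = ½ · (37 - 34.4) · (26 - 18) = ½ · 2.6 · 8 = 10.4.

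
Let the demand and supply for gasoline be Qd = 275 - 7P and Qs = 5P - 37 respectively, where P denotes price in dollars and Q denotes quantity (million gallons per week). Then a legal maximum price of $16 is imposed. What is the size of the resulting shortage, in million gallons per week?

120

In a free market, 275 - 7P = 5P - 37 gives the equilibrium P* = 26, Q* = 93.
The ceiling of 16 is below the equilibrium price 26, so it binds.
At P = 16: Qd = 275 - 7·16 = 163 and Qs = 5·16 - 37 = 43.
Shortage = Qd - Qs = 163 - 43 = 120.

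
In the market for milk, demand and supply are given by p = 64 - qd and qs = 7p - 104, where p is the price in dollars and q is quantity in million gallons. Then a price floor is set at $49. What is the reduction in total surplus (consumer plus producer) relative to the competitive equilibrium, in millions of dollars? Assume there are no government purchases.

448

Rearranging demand gives qd = 64 - p. Without the control the market clears where 64 - p = 7p - 104, i.e. p* = 21 and q* = 43.
Since 49 > 21, the floor is binding.
At p = 49: qd = 64 - 49 = 15 and qs = 7·49 - 104 = 239.
Quantity traded falls to 15. At q = 15 the demand price is 64 - 15 = 49 and the supply price is (104 + 15)/7 = 17.
Deadweight loss = ½ · (49 - 17) · (43 - 15) = ½ · 32 · 28 = 448.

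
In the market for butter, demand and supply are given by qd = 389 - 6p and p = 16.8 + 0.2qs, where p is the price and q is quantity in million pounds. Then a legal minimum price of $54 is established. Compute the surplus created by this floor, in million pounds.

121

Rearranging supply gives qs = 5p - 84. Without the control the market clears where 389 - 6p = 5p - 84, i.e. p* = 43 and q* = 131.
Because the floor (54) lies above the market-clearing price, it is binding.
At p = 54: qd = 389 - 6·54 = 65 and qs = 5·54 - 84 = 186.
Surplus = qs - qd = 186 - 65 = 121.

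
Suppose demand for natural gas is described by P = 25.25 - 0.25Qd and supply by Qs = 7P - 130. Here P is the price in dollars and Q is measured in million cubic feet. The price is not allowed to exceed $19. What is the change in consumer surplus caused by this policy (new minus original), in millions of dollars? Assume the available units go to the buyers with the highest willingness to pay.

Rearranging demand gives Qd = 101 - 4P. In a free market, 101 - 4P = 7P - 130 gives the equilibrium P* = 21, Q* = 17.
Since 19 < 21, the ceiling is binding.
At P = 19: Qd = 101 - 4·19 = 25 and Qs = 7·19 - 130 = 3.
Consumer surplus without the control is ½ · (25.25 - 21) · 17 = 36.125.
With the ceiling, 3 units are sold at 19 (assume they go to the highest-value buyers). The demand price at Q = 3 is 24.5, so CS = ½ · [(25.25 - 19) + (24.5 - 19)] · 3 = 17.625.
Change in consumer surplus = 17.625 - 36.125 = -18.5.

-18.5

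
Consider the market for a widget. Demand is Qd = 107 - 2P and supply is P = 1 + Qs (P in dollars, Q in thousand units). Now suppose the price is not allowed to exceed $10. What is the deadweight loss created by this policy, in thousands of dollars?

Rearranging supply gives Qs = P - 1. In a free market, 107 - 2P = P - 1 gives the equilibrium P* = 36, Q* = 35.
Since 10 < 36, the ceiling is binding.
At P = 10: Qd = 107 - 2·10 = 87 and Qs = 10 - 1 = 9.
Quantity traded falls to 9. At Q = 9 the demand price is (107 - 9)/2 = 49 and the supply price is 1 + 9 = 10.
Deadweight loss = ½ · (49 - 10) · (35 - 9) = ½ · 39 · 26 = 507.

507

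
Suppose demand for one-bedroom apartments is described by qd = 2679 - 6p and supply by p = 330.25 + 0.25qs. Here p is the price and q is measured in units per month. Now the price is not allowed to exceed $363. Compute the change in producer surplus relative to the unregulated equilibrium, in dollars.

-7585

Rearranging supply gives qs = 4p - 1321. In a free market, 2679 - 6p = 4p - 1321 gives the equilibrium p* = 400, q* = 279.
The ceiling of 363 is below the equilibrium price 400, so it binds.
At p = 363: qd = 2679 - 6·363 = 501 and qs = 4·363 - 1321 = 131.
Producer surplus without the control is ½ · (400 - 330.25) · 279 = 9730.125.
With the ceiling, producers sell 131 units at 363, so PS = ½ · (363 - 330.25) · 131 = 2145.125.
Change in producer surplus = 2145.125 - 9730.125 = -7585.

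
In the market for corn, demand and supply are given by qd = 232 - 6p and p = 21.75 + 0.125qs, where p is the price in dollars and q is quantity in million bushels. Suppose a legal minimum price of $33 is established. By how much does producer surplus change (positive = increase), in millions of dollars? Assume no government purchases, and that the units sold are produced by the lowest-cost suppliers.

100

Rearranging supply gives qs = 8p - 174. In a free market, 232 - 6p = 8p - 174 gives the equilibrium p* = 29, q* = 58.
Since 33 > 29, the floor is binding.
At p = 33: qd = 232 - 6·33 = 34 and qs = 8·33 - 174 = 90.
Producer surplus without the control is ½ · (29 - 21.75) · 58 = 210.25.
With the floor, 34 units are sold at 33. The supply price at q = 34 is 26, so PS = ½ · [(33 - 21.75) + (33 - 26)] · 34 = 310.25.
Change in producer surplus = 310.25 - 210.25 = 100.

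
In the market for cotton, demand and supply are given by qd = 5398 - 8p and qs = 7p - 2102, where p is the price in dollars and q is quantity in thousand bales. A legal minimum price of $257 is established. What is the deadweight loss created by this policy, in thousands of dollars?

In a free market, 5398 - 8p = 7p - 2102 gives the equilibrium p* = 500, q* = 1398.
The floor of 257 is below the equilibrium price 500, so it is not binding; the market clears at p* = 500, q* = 1398.
Since the control does not bind, no trades are prevented and deadweight loss is zero.

0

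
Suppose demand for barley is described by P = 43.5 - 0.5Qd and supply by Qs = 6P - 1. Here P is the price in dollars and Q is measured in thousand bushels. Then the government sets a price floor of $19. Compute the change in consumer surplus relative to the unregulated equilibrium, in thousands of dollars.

-456

Rearranging demand gives Qd = 87 - 2P. Without the control the market clears where 87 - 2P = 6P - 1, i.e. P* = 11 and Q* = 65.
The floor of 19 is above the equilibrium price 11, so it binds.
At P = 19: Qd = 87 - 2·19 = 49 and Qs = 6·19 - 1 = 113.
Consumer surplus without the control is ½ · (43.5 - 11) · 65 = 1056.25.
With the floor, consumers buy 49 units at 19, so CS = ½ · (43.5 - 19) · 49 = 600.25.
Change in consumer surplus = 600.25 - 1056.25 = -456.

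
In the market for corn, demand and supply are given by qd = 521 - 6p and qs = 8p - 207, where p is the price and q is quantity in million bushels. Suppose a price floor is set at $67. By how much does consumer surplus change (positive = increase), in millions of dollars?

Equilibrium: 521 - 6p = 8p - 207, so 728 = 14p and p* = 52, q* = 209.
The floor of 67 is above the equilibrium price 52, so it binds.
At p = 67: qd = 521 - 6·67 = 119 and qs = 8·67 - 207 = 329.
Consumer surplus without the control is ½ · (521/6 - 52) · 209 = 43681/12.
With the floor, consumers buy 119 units at 67, so CS = ½ · (521/6 - 67) · 119 = 14161/12.
Change in consumer surplus = 14161/12 - 43681/12 = -2460.

-2460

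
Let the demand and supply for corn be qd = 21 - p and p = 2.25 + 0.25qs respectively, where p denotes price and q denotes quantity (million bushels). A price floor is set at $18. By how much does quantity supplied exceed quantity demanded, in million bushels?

60

Rearranging supply gives qs = 4p - 9. Equilibrium: 21 - p = 4p - 9, so 30 = 5p and p* = 6, q* = 15.
The floor of 18 is above the equilibrium price 6, so it binds.
At p = 18: qd = 21 - 18 = 3 and qs = 4·18 - 9 = 63.
Surplus = qs - qd = 63 - 3 = 60.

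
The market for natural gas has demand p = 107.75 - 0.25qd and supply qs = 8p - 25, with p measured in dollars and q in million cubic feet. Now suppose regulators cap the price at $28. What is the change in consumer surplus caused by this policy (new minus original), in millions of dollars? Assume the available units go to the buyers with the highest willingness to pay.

1190

Rearranging demand gives qd = 431 - 4p. Setting quantity demanded equal to quantity supplied, 431 - 4p = 8p - 25, gives p* = 38 and q* = 279.
Since 28 < 38, the ceiling is binding.
At p = 28: qd = 431 - 4·28 = 319 and qs = 8·28 - 25 = 199.
Consumer surplus without the control is ½ · (107.75 - 38) · 279 = 9730.125.
With the ceiling, 199 units are sold at 28 (assume they go to the highest-value buyers). The demand price at q = 199 is 58, so CS = ½ · [(107.75 - 28) + (58 - 28)] · 199 = 10920.125.
Change in consumer surplus = 10920.125 - 9730.125 = 1190.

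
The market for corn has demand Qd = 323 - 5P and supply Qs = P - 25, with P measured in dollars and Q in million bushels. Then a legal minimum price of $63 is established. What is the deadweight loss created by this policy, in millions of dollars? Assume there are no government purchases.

Equilibrium: 323 - 5P = P - 25, so 348 = 6P and P* = 58, Q* = 33.
Since 63 > 58, the floor is binding.
At P = 63: Qd = 323 - 5·63 = 8 and Qs = 63 - 25 = 38.
Quantity traded falls to 8. At Q = 8 the demand price is (323 - 8)/5 = 63 and the supply price is 25 + 8 = 33.
Deadweight loss = ½ · (63 - 33) · (33 - 8) = ½ · 30 · 25 = 375.

375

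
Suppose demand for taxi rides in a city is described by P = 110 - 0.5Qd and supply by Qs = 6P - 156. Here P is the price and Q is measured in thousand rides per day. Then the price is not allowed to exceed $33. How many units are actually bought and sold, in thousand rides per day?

42

Rearranging demand gives Qd = 220 - 2P. Setting quantity demanded equal to quantity supplied, 220 - 2P = 6P - 156, gives P* = 47 and Q* = 126.
Because the ceiling (33) lies below the market-clearing price, it is binding.
At P = 33: Qd = 220 - 2·33 = 154 and Qs = 6·33 - 156 = 42.
The quantity actually transacted is the short side, supply: 42.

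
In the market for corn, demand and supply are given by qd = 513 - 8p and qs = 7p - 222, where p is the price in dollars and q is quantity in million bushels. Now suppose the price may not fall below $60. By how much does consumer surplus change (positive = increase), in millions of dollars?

Setting quantity demanded equal to quantity supplied, 513 - 8p = 7p - 222, gives p* = 49 and q* = 121.
Because the floor (60) lies above the market-clearing price, it is binding.
At p = 60: qd = 513 - 8·60 = 33 and qs = 7·60 - 222 = 198.
Consumer surplus without the control is ½ · (64.125 - 49) · 121 = 915.0625.
With the floor, consumers buy 33 units at 60, so CS = ½ · (64.125 - 60) · 33 = 68.0625.
Change in consumer surplus = 68.0625 - 915.0625 = -847.

-847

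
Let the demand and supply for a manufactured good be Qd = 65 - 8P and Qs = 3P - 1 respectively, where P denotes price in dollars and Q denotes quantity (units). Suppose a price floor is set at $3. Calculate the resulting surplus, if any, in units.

Without the control the market clears where 65 - 8P = 3P - 1, i.e. P* = 6 and Q* = 17.
Since 3 is below P* = 6, the floor does not bind and the free-market outcome prevails.
Since the control does not bind, there is no surplus.

0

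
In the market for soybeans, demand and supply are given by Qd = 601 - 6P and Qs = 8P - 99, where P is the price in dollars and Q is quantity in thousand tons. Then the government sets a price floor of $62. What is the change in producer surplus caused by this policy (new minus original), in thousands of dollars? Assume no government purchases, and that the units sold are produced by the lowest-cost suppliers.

2424

Without the control the market clears where 601 - 6P = 8P - 99, i.e. P* = 50 and Q* = 301.
Because the floor (62) lies above the market-clearing price, it is binding.
At P = 62: Qd = 601 - 6·62 = 229 and Qs = 8·62 - 99 = 397.
Producer surplus without the control is ½ · (50 - 12.375) · 301 = 5662.5625.
With the floor, 229 units are sold at 62. The supply price at Q = 229 is 41, so PS = ½ · [(62 - 12.375) + (62 - 41)] · 229 = 8086.5625.
Change in producer surplus = 8086.5625 - 5662.5625 = 2424.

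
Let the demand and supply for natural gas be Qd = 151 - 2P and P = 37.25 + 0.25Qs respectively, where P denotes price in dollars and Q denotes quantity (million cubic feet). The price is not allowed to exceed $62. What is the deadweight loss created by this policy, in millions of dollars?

0

Rearranging supply gives Qs = 4P - 149. In a free market, 151 - 2P = 4P - 149 gives the equilibrium P* = 50, Q* = 51.
Since 62 is above P* = 50, the ceiling does not bind and the free-market outcome prevails.
Since the control does not bind, no trades are prevented and deadweight loss is zero.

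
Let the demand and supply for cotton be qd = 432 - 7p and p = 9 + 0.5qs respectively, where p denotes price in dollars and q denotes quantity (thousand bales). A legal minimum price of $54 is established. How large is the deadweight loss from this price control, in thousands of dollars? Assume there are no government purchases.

252

Rearranging supply gives qs = 2p - 18. Equilibrium: 432 - 7p = 2p - 18, so 450 = 9p and p* = 50, q* = 82.
The floor of 54 is above the equilibrium price 50, so it binds.
At p = 54: qd = 432 - 7·54 = 54 and qs = 2·54 - 18 = 90.
Quantity traded falls to 54. At q = 54 the demand price is (432 - 54)/7 = 54 and the supply price is (18 + 54)/2 = 36.
Deadweight loss = ½ · (54 - 36) · (82 - 54) = ½ · 18 · 28 = 252.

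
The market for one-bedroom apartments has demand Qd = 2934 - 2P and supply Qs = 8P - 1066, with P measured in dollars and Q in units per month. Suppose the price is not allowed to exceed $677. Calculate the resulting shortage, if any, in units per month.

0

Equilibrium: 2934 - 2P = 8P - 1066, so 4000 = 10P and P* = 400, Q* = 2134.
The ceiling of 677 is above the equilibrium price 400, so it is not binding; the market clears at P* = 400, Q* = 2134.
Since the control does not bind, there is no shortage.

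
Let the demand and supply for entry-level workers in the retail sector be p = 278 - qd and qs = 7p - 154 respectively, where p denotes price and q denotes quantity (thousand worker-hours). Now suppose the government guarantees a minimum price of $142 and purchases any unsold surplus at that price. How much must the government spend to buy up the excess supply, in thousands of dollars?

99968

Rearranging demand gives qd = 278 - p. Equilibrium: 278 - p = 7p - 154, so 432 = 8p and p* = 54, q* = 224.
Because the floor (142) lies above the market-clearing price, it is binding.
At p = 142: qd = 278 - 142 = 136 and qs = 7·142 - 154 = 840.
Surplus = qs - qd = 704.
Government expenditure = surplus × support price = 704 × 142 = 99968.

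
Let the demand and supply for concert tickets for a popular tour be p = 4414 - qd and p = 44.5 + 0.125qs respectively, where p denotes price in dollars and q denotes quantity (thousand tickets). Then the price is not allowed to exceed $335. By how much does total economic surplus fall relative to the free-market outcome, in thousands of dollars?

Rearranging demand gives qd = 4414 - p; rearranging supply gives qs = 8p - 356. In a free market, 4414 - p = 8p - 356 gives the equilibrium p* = 530, q* = 3884.
The ceiling of 335 is below the equilibrium price 530, so it binds.
At p = 335: qd = 4414 - 335 = 4079 and qs = 8·335 - 356 = 2324.
Quantity traded falls to 2324. At q = 2324 the demand price is 4414 - 2324 = 2090 and the supply price is (356 + 2324)/8 = 335.
Deadweight loss = ½ · (2090 - 335) · (3884 - 2324) = ½ · 1755 · 1560 = 1368900.

1368900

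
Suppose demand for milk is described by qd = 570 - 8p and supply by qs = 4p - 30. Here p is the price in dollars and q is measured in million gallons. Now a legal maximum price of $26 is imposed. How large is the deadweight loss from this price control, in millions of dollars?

1728

Equilibrium: 570 - 8p = 4p - 30, so 600 = 12p and p* = 50, q* = 170.
Since 26 < 50, the ceiling is binding.
At p = 26: qd = 570 - 8·26 = 362 and qs = 4·26 - 30 = 74.
Quantity traded falls to 74. At q = 74 the demand price is (570 - 74)/8 = 62 and the supply price is (30 + 74)/4 = 26.
Deadweight loss = ½ · (62 - 26) · (170 - 74) = ½ · 36 · 96 = 1728.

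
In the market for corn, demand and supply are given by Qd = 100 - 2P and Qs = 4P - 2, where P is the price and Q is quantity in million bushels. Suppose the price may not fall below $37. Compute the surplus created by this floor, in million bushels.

Setting quantity demanded equal to quantity supplied, 100 - 2P = 4P - 2, gives P* = 17 and Q* = 66.
Since 37 > 17, the floor is binding.
At P = 37: Qd = 100 - 2·37 = 26 and Qs = 4·37 - 2 = 146.
Surplus = Qs - Qd = 146 - 26 = 120.

120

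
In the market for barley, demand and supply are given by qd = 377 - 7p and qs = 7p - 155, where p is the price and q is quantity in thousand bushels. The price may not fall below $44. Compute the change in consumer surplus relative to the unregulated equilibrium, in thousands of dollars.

Setting quantity demanded equal to quantity supplied, 377 - 7p = 7p - 155, gives p* = 38 and q* = 111.
Since 44 > 38, the floor is binding.
At p = 44: qd = 377 - 7·44 = 69 and qs = 7·44 - 155 = 153.
Consumer surplus without the control is ½ · (377/7 - 38) · 111 = 12321/14.
With the floor, consumers buy 69 units at 44, so CS = ½ · (377/7 - 44) · 69 = 4761/14.
Change in consumer surplus = 4761/14 - 12321/14 = -540.

-540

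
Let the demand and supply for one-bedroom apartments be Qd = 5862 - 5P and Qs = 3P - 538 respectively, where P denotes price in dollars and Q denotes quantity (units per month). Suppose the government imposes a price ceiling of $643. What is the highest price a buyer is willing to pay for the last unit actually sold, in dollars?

894.2

Setting quantity demanded equal to quantity supplied, 5862 - 5P = 3P - 538, gives P* = 800 and Q* = 1862.
Because the ceiling (643) lies below the market-clearing price, it is binding.
At P = 643: Qd = 5862 - 5·643 = 2647 and Qs = 3·643 - 538 = 1391.
Only 1391 units reach the market. On the demand curve, the marginal buyer's willingness to pay at Q = 1391 is (5862 - 1391)/5 = 894.2.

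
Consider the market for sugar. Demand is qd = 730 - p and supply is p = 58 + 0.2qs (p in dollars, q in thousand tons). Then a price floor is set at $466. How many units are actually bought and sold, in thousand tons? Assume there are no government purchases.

264

Rearranging supply gives qs = 5p - 290. Without the control the market clears where 730 - p = 5p - 290, i.e. p* = 170 and q* = 560.
Because the floor (466) lies above the market-clearing price, it is binding.
At p = 466: qd = 730 - 466 = 264 and qs = 5·466 - 290 = 2040.
The quantity actually transacted is the short side, demand: 264.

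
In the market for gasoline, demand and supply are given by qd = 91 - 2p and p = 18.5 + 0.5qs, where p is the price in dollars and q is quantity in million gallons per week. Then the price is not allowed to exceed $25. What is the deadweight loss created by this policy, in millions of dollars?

98

Rearranging supply gives qs = 2p - 37. Equilibrium: 91 - 2p = 2p - 37, so 128 = 4p and p* = 32, q* = 27.
Since 25 < 32, the ceiling is binding.
At p = 25: qd = 91 - 2·25 = 41 and qs = 2·25 - 37 = 13.
Quantity traded falls to 13. At q = 13 the demand price is (91 - 13)/2 = 39 and the supply price is (37 + 13)/2 = 25.
Deadweight loss = ½ · (39 - 25) · (27 - 13) = ½ · 14 · 14 = 98.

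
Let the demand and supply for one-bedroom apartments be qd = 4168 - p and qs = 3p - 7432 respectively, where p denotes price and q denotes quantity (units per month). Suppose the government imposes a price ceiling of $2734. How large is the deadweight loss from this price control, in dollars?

Equilibrium: 4168 - p = 3p - 7432, so 11600 = 4p and p* = 2900, q* = 1268.
Because the ceiling (2734) lies below the market-clearing price, it is binding.
At p = 2734: qd = 4168 - 2734 = 1434 and qs = 3·2734 - 7432 = 770.
Quantity traded falls to 770. At q = 770 the demand price is 4168 - 770 = 3398 and the supply price is (7432 + 770)/3 = 2734.
Deadweight loss = ½ · (3398 - 2734) · (1268 - 770) = ½ · 664 · 498 = 165336.

165336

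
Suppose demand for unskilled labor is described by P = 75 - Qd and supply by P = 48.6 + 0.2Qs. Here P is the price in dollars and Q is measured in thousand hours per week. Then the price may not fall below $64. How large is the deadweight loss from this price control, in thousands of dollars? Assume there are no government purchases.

72.6

Rearranging demand gives Qd = 75 - P; rearranging supply gives Qs = 5P - 243. Without the control the market clears where 75 - P = 5P - 243, i.e. P* = 53 and Q* = 22.
The floor of 64 is above the equilibrium price 53, so it binds.
At P = 64: Qd = 75 - 64 = 11 and Qs = 5·64 - 243 = 77.
Quantity traded falls to 11. At Q = 11 the demand price is 75 - 11 = 64 and the supply price is (243 + 11)/5 = 50.8.
Deadweight loss = ½ · (64 - 50.8) · (22 - 11) = ½ · 13.2 · 11 = 72.6.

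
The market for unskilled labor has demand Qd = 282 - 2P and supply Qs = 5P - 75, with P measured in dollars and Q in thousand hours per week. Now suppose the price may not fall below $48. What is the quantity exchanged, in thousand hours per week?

Without the control the market clears where 282 - 2P = 5P - 75, i.e. P* = 51 and Q* = 180.
Since 48 is below P* = 51, the floor does not bind and the free-market outcome prevails.

180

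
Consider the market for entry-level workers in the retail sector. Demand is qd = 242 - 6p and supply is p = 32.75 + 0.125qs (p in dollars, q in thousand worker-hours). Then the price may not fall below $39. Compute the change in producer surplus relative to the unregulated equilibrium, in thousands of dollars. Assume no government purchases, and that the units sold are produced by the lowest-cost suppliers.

Rearranging supply gives qs = 8p - 262. Equilibrium: 242 - 6p = 8p - 262, so 504 = 14p and p* = 36, q* = 26.
Since 39 > 36, the floor is binding.
At p = 39: qd = 242 - 6·39 = 8 and qs = 8·39 - 262 = 50.
Producer surplus without the control is ½ · (36 - 32.75) · 26 = 42.25.
With the floor, 8 units are sold at 39. The supply price at q = 8 is 33.75, so PS = ½ · [(39 - 32.75) + (39 - 33.75)] · 8 = 46.
Change in producer surplus = 46 - 42.25 = 3.75.

3.75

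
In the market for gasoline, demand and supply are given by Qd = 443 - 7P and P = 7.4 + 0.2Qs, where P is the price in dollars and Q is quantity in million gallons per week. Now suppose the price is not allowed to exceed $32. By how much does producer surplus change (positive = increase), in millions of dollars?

-1144

Rearranging supply gives Qs = 5P - 37. Setting quantity demanded equal to quantity supplied, 443 - 7P = 5P - 37, gives P* = 40 and Q* = 163.
Because the ceiling (32) lies below the market-clearing price, it is binding.
At P = 32: Qd = 443 - 7·32 = 219 and Qs = 5·32 - 37 = 123.
Producer surplus without the control is ½ · (40 - 7.4) · 163 = 2656.9.
With the ceiling, producers sell 123 units at 32, so PS = ½ · (32 - 7.4) · 123 = 1512.9.
Change in producer surplus = 1512.9 - 2656.9 = -1144.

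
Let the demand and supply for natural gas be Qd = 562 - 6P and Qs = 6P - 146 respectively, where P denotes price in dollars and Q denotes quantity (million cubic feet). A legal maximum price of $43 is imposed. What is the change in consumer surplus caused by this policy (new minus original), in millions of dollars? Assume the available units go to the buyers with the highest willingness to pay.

1024

Equilibrium: 562 - 6P = 6P - 146, so 708 = 12P and P* = 59, Q* = 208.
Since 43 < 59, the ceiling is binding.
At P = 43: Qd = 562 - 6·43 = 304 and Qs = 6·43 - 146 = 112.
Consumer surplus without the control is ½ · (281/3 - 59) · 208 = 10816/3.
With the ceiling, 112 units are sold at 43 (assume they go to the highest-value buyers). The demand price at Q = 112 is 75, so CS = ½ · [(281/3 - 43) + (75 - 43)] · 112 = 13888/3.
Change in consumer surplus = 13888/3 - 10816/3 = 1024.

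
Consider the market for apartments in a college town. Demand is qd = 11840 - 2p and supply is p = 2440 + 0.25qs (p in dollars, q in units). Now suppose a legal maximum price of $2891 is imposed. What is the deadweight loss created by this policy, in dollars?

Rearranging supply gives qs = 4p - 9760. Without the control the market clears where 11840 - 2p = 4p - 9760, i.e. p* = 3600 and q* = 4640.
The ceiling of 2891 is below the equilibrium price 3600, so it binds.
At p = 2891: qd = 11840 - 2·2891 = 6058 and qs = 4·2891 - 9760 = 1804.
Quantity traded falls to 1804. At q = 1804 the demand price is (11840 - 1804)/2 = 5018 and the supply price is (9760 + 1804)/4 = 2891.
Deadweight loss = ½ · (5018 - 2891) · (4640 - 1804) = ½ · 2127 · 2836 = 3016086.

3016086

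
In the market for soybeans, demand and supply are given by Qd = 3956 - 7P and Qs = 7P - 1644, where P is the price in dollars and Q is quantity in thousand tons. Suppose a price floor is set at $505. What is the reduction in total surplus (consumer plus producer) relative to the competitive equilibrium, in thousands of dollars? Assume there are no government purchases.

77175

Setting quantity demanded equal to quantity supplied, 3956 - 7P = 7P - 1644, gives P* = 400 and Q* = 1156.
Because the floor (505) lies above the market-clearing price, it is binding.
At P = 505: Qd = 3956 - 7·505 = 421 and Qs = 7·505 - 1644 = 1891.
Quantity traded falls to 421. At Q = 421 the demand price is (3956 - 421)/7 = 505 and the supply price is (1644 + 421)/7 = 295.
Deadweight loss = ½ · (505 - 295) · (1156 - 421) = ½ · 210 · 735 = 77175.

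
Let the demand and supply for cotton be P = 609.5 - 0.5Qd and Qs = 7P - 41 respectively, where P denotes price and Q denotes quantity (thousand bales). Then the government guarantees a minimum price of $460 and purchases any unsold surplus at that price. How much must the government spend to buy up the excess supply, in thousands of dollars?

1324800

Rearranging demand gives Qd = 1219 - 2P. Without the control the market clears where 1219 - 2P = 7P - 41, i.e. P* = 140 and Q* = 939.
Because the floor (460) lies above the market-clearing price, it is binding.
At P = 460: Qd = 1219 - 2·460 = 299 and Qs = 7·460 - 41 = 3179.
Surplus = Qs - Qd = 2880.
Government expenditure = surplus × support price = 2880 × 460 = 1324800.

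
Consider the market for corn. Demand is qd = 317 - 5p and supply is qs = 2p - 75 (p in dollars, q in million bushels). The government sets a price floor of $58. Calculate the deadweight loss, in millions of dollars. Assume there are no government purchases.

Setting quantity demanded equal to quantity supplied, 317 - 5p = 2p - 75, gives p* = 56 and q* = 37.
Since 58 > 56, the floor is binding.
At p = 58: qd = 317 - 5·58 = 27 and qs = 2·58 - 75 = 41.
Quantity traded falls to 27. At q = 27 the demand price is (317 - 27)/5 = 58 and the supply price is (75 + 27)/2 = 51.
Deadweight loss = ½ · (58 - 51) · (37 - 27) = ½ · 7 · 10 = 35.

35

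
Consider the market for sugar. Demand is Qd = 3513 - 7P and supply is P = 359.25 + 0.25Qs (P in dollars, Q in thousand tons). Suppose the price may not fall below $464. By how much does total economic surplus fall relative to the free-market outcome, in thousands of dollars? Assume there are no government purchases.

Rearranging supply gives Qs = 4P - 1437. Equilibrium: 3513 - 7P = 4P - 1437, so 4950 = 11P and P* = 450, Q* = 363.
Since 464 > 450, the floor is binding.
At P = 464: Qd = 3513 - 7·464 = 265 and Qs = 4·464 - 1437 = 419.
Quantity traded falls to 265. At Q = 265 the demand price is (3513 - 265)/7 = 464 and the supply price is (1437 + 265)/4 = 425.5.
Deadweight loss = ½ · (464 - 425.5) · (363 - 265) = ½ · 38.5 · 98 = 1886.5.

1886.5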